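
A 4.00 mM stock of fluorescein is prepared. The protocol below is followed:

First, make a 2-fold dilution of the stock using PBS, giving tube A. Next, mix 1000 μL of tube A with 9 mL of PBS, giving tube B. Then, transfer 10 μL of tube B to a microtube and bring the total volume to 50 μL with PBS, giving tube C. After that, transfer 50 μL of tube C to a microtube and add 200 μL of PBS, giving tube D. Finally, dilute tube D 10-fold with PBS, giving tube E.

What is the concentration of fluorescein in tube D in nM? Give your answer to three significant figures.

8.00 × 10^3 nM

Step 1: 2-fold → factor 2
Step 2: 1000 μL + 9 mL = 10000 μL total → factor 10000/1000 = 10
Step 3: 10 μL brought to 50 μL → factor 50/10 = 5
Step 4: 50 μL + 200 μL = 250 μL total → factor 250/50 = 5
Dilution factor through tube D = 2 × 10 × 5 × 5 = 500
[tube D] = 4.00 mM / 500 = 0.008000 mM = 8.00 × 10^3 nM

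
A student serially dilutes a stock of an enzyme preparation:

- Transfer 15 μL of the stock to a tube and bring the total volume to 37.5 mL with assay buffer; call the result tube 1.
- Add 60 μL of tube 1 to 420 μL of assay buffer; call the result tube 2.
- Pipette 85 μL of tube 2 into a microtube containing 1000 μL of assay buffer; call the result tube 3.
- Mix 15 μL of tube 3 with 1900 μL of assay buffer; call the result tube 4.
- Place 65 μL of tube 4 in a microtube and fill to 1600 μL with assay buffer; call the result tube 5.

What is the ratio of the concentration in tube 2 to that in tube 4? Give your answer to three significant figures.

1.63 × 10^3

Step 1: 15 μL brought to 37.5 mL → factor 37500/15 = 2500
Step 2: 60 μL + 420 μL = 480 μL total → factor 480/60 = 8
Step 3: 85 μL + 1000 μL = 1085 μL total → factor 1085/85 = 12.765
Step 4: 15 μL + 1900 μL = 1915 μL total → factor 1915/15 = 127.67
Dilution factor to tube 2 = 20000; to tube 4 = 3.2593 × 10^7
[tube 2]/[tube 4] = (factor to tube 4)/(factor to tube 2) = 3.2593 × 10^7/20000 = 1.63 × 10^3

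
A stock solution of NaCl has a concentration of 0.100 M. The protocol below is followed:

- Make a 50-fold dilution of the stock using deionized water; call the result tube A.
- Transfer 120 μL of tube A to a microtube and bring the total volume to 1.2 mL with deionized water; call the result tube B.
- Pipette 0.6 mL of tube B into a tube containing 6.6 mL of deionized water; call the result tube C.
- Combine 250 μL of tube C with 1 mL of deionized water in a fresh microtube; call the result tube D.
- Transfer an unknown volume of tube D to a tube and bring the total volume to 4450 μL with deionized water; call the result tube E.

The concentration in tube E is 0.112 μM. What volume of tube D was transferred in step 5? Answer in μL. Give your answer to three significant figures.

150 μL

Step 1: 50-fold → factor 50
Step 2: 120 μL brought to 1.2 mL → factor 1200/120 = 10
Step 3: 0.6 mL + 6.6 mL = 7.2 mL total → factor 7.2/0.6 = 12
Step 4: 250 μL + 1 mL = 1250 μL total → factor 1250/250 = 5
Step 5: v brought to 4450 μL → factor = 4450 μL/v
Product of known-step factors = 30000
Overall factor = 0.100 M / (0.112 μM) = 8.9286 × 10^5
Step-5 factor = 8.9286 × 10^5 / 30000 = 29.762
v = 4450 μL / 29.762 = 150 μL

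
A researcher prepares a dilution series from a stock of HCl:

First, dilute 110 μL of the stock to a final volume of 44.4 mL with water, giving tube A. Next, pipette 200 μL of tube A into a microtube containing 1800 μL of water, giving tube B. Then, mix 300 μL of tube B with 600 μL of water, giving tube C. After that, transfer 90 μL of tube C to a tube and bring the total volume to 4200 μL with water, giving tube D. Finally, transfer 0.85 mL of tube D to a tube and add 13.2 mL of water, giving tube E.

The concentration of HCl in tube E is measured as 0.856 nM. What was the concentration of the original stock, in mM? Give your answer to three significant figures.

8.00 mM

Step 1: 110 μL brought to 44.4 mL → factor 44400/110 = 403.64
Step 2: 200 μL + 1800 μL = 2000 μL total → factor 2000/200 = 10
Step 3: 300 μL + 600 μL = 900 μL total → factor 900/300 = 3
Step 4: 90 μL brought to 4200 μL → factor 4200/90 = 46.667
Step 5: 0.85 mL + 13.2 mL = 14.05 mL total → factor 14.05/0.85 = 16.529
Overall dilution factor = 403.64 × 10 × 3 × 46.667 × 16.529 = 9.3406 × 10^6
Stock = 0.856 nM × 9.3406 × 10^6 = 7.996 × 10^6 nM = 8.00 mM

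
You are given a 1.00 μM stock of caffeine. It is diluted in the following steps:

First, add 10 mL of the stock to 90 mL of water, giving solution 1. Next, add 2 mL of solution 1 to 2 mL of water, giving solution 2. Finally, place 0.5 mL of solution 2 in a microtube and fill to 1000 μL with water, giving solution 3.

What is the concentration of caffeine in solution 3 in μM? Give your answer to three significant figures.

0.0250 μM

Step 1: 10 mL + 90 mL = 100 mL total → factor 100/10 = 10
Step 2: 2 mL + 2 mL = 4 mL total → factor 4/2 = 2
Step 3: 0.5 mL brought to 1000 μL → factor 1/0.5 = 2
Overall dilution factor = 10 × 2 × 2 = 40
Final = 1.00 μM / 40 = 0.0250 μM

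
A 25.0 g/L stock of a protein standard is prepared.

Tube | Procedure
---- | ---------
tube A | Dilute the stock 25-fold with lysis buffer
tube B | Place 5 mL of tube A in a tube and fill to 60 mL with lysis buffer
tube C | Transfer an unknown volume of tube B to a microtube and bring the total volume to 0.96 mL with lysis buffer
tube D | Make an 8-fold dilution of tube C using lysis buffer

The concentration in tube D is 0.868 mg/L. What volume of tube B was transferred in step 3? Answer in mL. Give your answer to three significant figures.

Step 1: 25-fold → factor 25
Step 2: 5 mL brought to 60 mL → factor 60/5 = 12
Step 3: v brought to 0.96 mL → factor = 0.96 mL/v
Step 4: 8-fold → factor 8
Product of known-step factors = 2400
Overall factor = 25.0 g/L / (0.868 mg/L) = 28802
Step-3 factor = 28802 / 2400 = 12.001
v = 0.96 mL / 12.001 = 0.0800 mL

0.0800 mL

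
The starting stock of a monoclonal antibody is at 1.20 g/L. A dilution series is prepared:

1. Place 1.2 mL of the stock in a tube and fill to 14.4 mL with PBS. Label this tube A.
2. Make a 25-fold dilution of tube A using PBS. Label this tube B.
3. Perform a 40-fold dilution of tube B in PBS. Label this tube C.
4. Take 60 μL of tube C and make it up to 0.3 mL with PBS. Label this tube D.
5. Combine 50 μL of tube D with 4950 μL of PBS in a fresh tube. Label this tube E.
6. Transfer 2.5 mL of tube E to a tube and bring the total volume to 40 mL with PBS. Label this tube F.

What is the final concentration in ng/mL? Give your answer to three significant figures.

Step 1: 1.2 mL brought to 14.4 mL → factor 14.4/1.2 = 12
Step 2: 25-fold → factor 25
Step 3: 40-fold → factor 40
Step 4: 60 μL brought to 0.3 mL → factor 300/60 = 5
Step 5: 50 μL + 4950 μL = 5000 μL total → factor 5000/50 = 100
Step 6: 2.5 mL brought to 40 mL → factor 40/2.5 = 16
Overall dilution factor = 12 × 25 × 40 × 5 × 100 × 16 = 9.6 × 10^7
Final = 1.20 g/L / 9.6 × 10^7 = 1.250 × 10^-8 g/L = 0.0125 ng/mL

0.0125 ng/mL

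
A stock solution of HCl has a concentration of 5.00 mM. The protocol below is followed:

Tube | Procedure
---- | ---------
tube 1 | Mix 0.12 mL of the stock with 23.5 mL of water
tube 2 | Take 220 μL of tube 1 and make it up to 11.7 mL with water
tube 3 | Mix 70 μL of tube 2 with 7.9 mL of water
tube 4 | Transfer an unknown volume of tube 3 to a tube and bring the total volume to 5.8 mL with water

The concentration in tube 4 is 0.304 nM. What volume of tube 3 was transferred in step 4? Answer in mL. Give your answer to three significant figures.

Step 1: 0.12 mL + 23.5 mL = 23.62 mL total → factor 23.62/0.12 = 196.83
Step 2: 220 μL brought to 11.7 mL → factor 11700/220 = 53.182
Step 3: 70 μL + 7.9 mL = 7970 μL total → factor 7970/70 = 113.86
Step 4: v brought to 5.8 mL → factor = 5.8 mL/v
Product of known-step factors = 1.1919 × 10^6
Overall factor = 5.00 mM / (0.304 nM) = 1.6447 × 10^7
Step-4 factor = 1.6447 × 10^7 / 1.1919 × 10^6 = 13.8
v = 5.8 mL / 13.8 = 0.420 mL

0.420 mL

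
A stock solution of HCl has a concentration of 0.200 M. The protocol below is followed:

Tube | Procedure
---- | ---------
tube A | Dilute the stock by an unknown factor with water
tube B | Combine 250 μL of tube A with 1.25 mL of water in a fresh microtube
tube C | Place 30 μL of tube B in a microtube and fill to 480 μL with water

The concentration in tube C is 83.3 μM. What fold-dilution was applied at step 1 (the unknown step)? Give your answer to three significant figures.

25.0-fold

Step 1: unknown factor x
Step 2: 250 μL + 1.25 mL = 1500 μL total → factor 1500/250 = 6
Step 3: 30 μL brought to 480 μL → factor 480/30 = 16
Product of known-step factors = 96
Overall factor = 0.200 M / (83.3 μM) = 2401
x = 2401 / 96 = 25.0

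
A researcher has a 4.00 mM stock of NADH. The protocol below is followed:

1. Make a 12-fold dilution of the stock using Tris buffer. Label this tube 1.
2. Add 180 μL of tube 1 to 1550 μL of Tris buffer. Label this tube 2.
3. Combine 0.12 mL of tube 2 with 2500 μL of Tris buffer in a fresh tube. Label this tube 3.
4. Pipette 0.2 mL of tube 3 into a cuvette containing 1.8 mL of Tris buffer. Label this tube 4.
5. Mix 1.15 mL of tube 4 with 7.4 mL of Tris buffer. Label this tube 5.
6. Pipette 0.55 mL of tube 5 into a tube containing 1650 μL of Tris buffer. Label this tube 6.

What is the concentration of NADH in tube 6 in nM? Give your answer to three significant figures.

Step 1: 12-fold → factor 12
Step 2: 180 μL + 1550 μL = 1730 μL total → factor 1730/180 = 9.6111
Step 3: 0.12 mL + 2500 μL = 2.62 mL total → factor 2.62/0.12 = 21.833
Step 4: 0.2 mL + 1.8 mL = 2 mL total → factor 2/0.2 = 10
Step 5: 1.15 mL + 7.4 mL = 8.55 mL total → factor 8.55/1.15 = 7.4348
Step 6: 0.55 mL + 1650 μL = 2.2 mL total → factor 2.2/0.55 = 4
Overall dilution factor = 12 × 9.6111 × 21.833 × 10 × 7.4348 × 4 = 7.4886 × 10^5
Final = 4.00 mM / 7.4886 × 10^5 = 5.341 × 10^-6 mM = 5.34 nM

5.34 nM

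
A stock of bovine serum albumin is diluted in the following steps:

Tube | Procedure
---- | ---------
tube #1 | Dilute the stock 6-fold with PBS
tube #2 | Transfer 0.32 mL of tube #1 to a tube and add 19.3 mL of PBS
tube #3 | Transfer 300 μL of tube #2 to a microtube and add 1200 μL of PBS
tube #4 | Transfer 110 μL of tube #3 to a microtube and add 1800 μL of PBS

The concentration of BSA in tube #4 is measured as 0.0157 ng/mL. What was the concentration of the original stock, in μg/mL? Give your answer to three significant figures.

Step 1: 6-fold → factor 6
Step 2: 0.32 mL + 19.3 mL = 19.62 mL total → factor 19.62/0.32 = 61.312
Step 3: 300 μL + 1200 μL = 1500 μL total → factor 1500/300 = 5
Step 4: 110 μL + 1800 μL = 1910 μL total → factor 1910/110 = 17.364
Overall dilution factor = 6 × 61.312 × 5 × 17.364 = 31938
Stock = 0.0157 ng/mL × 31938 = 501.4 ng/mL = 0.501 μg/mL

0.501 μg/mL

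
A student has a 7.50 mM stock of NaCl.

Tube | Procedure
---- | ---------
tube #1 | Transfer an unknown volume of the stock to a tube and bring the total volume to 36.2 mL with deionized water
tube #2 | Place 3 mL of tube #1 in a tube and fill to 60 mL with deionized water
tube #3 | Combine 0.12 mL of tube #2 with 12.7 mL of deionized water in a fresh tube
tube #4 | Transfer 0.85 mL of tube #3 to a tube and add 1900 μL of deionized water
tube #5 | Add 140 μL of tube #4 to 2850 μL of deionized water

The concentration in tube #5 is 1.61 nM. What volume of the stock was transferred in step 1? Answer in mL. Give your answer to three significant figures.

Step 1: v brought to 36.2 mL → factor = 36.2 mL/v
Step 2: 3 mL brought to 60 mL → factor 60/3 = 20
Step 3: 0.12 mL + 12.7 mL = 12.82 mL total → factor 12.82/0.12 = 106.83
Step 4: 0.85 mL + 1900 μL = 2.75 mL total → factor 2.75/0.85 = 3.2353
Step 5: 140 μL + 2850 μL = 2990 μL total → factor 2990/140 = 21.357
Product of known-step factors = 1.4764 × 10^5
Overall factor = 7.50 mM / (1.61 nM) = 4.6584 × 10^6
Step-1 factor = 4.6584 × 10^6 / 1.4764 × 10^5 = 31.553
v = 36.2 mL / 31.553 = 1.15 mL

1.15 mL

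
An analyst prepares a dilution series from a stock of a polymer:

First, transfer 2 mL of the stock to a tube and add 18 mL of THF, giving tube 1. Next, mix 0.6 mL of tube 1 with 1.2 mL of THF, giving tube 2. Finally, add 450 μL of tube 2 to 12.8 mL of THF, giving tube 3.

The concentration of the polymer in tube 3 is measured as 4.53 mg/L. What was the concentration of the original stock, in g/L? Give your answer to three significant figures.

Step 1: 2 mL + 18 mL = 20 mL total → factor 20/2 = 10
Step 2: 0.6 mL + 1.2 mL = 1.8 mL total → factor 1.8/0.6 = 3
Step 3: 450 μL + 12.8 mL = 13250 μL total → factor 13250/450 = 29.444
Overall dilution factor = 10 × 3 × 29.444 = 883.33
Stock = 4.53 mg/L × 883.33 = 4002 mg/L = 4.00 g/L

4.00 g/L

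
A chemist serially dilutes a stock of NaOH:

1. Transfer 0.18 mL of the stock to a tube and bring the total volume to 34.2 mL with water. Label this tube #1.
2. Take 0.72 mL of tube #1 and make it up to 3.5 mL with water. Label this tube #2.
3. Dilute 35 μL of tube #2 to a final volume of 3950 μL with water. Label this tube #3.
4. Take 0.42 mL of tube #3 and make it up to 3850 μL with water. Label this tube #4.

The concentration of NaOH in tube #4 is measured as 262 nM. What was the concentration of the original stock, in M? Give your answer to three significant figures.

0.250 M

Step 1: 0.18 mL brought to 34.2 mL → factor 34.2/0.18 = 190
Step 2: 0.72 mL brought to 3.5 mL → factor 3.5/0.72 = 4.8611
Step 3: 35 μL brought to 3950 μL → factor 3950/35 = 112.86
Step 4: 0.42 mL brought to 3850 μL → factor 3.85/0.42 = 9.1667
Overall dilution factor = 190 × 4.8611 × 112.86 × 9.1667 = 9.555 × 10^5
Stock = 262 nM × 9.555 × 10^5 = 2.503 × 10^8 nM = 0.250 M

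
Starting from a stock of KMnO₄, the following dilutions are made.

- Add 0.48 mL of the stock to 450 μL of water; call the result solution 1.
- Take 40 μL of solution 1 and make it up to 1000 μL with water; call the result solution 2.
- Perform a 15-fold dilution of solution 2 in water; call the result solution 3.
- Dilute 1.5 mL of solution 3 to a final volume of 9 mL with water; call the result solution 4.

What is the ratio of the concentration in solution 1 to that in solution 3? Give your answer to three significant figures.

375

Step 1: 0.48 mL + 450 μL = 0.93 mL total → factor 0.93/0.48 = 1.9375
Step 2: 40 μL brought to 1000 μL → factor 1000/40 = 25
Step 3: 15-fold → factor 15
Dilution factor to solution 1 = 1.9375; to solution 3 = 726.56
[solution 1]/[solution 3] = (factor to solution 3)/(factor to solution 1) = 726.56/1.9375 = 375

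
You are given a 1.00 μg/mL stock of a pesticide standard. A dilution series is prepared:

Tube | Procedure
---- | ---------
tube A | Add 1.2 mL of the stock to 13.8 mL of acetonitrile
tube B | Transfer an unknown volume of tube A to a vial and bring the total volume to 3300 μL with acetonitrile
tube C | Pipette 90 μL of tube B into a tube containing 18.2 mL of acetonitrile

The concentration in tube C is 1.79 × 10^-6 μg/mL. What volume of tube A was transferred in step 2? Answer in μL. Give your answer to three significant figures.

15.0 μL

Step 1: 1.2 mL + 13.8 mL = 15 mL total → factor 15/1.2 = 12.5
Step 2: v brought to 3300 μL → factor = 3300 μL/v
Step 3: 90 μL + 18.2 mL = 18290 μL total → factor 18290/90 = 203.22
Product of known-step factors = 2540.3
Overall factor = 1.00 μg/mL / (1.79 × 10^-6 μg/mL) = 5.5866 × 10^5
Step-2 factor = 5.5866 × 10^5 / 2540.3 = 219.92
v = 3300 μL / 219.92 = 15.0 μL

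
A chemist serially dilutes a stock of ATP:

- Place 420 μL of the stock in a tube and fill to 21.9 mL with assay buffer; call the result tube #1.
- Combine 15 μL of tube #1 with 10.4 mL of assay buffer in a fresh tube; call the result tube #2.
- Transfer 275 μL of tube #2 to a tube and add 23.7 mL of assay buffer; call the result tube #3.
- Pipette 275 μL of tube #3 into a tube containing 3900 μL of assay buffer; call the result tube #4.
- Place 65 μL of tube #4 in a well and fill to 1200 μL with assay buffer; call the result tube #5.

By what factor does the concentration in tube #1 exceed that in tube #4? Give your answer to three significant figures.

9.19 × 10^5

Step 1: 420 μL brought to 21.9 mL → factor 21900/420 = 52.143
Step 2: 15 μL + 10.4 mL = 10415 μL total → factor 10415/15 = 694.33
Step 3: 275 μL + 23.7 mL = 23975 μL total → factor 23975/275 = 87.182
Step 4: 275 μL + 3900 μL = 4175 μL total → factor 4175/275 = 15.182
Dilution factor to tube #1 = 52.143; to tube #4 = 4.792 × 10^7
[tube #1]/[tube #4] = (factor to tube #4)/(factor to tube #1) = 4.792 × 10^7/52.143 = 9.19 × 10^5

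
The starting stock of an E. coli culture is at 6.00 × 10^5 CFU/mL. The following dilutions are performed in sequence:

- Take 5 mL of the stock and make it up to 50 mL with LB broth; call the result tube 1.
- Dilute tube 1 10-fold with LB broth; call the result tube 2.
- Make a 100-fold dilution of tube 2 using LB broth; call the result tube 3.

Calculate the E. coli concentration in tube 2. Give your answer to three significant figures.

6.00 × 10^3 CFU/mL

Step 1: 5 mL brought to 50 mL → factor 50/5 = 10
Step 2: 10-fold → factor 10
Dilution factor through tube 2 = 10 × 10 = 100
[tube 2] = 6.00 × 10^5 CFU/mL / 100 = 6.00 × 10^3 CFU/mL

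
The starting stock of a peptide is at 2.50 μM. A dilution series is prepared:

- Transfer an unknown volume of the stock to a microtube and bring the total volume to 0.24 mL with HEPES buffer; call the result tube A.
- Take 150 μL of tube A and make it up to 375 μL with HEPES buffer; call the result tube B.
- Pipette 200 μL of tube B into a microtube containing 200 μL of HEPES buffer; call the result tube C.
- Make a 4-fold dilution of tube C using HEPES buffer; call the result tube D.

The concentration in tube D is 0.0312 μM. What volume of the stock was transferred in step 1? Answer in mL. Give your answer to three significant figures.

0.0599 mL

Step 1: v brought to 0.24 mL → factor = 0.24 mL/v
Step 2: 150 μL brought to 375 μL → factor 375/150 = 2.5
Step 3: 200 μL + 200 μL = 400 μL total → factor 400/200 = 2
Step 4: 4-fold → factor 4
Product of known-step factors = 20
Overall factor = 2.50 μM / (0.0312 μM) = 80.128
Step-1 factor = 80.128 / 20 = 4.0064
v = 0.24 mL / 4.0064 = 0.0599 mL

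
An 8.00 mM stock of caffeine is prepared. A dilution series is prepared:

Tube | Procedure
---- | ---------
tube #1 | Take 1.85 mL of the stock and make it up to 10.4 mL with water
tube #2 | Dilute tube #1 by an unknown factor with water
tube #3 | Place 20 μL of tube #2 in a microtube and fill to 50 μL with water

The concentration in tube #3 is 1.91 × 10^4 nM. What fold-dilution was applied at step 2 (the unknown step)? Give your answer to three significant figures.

Step 1: 1.85 mL brought to 10.4 mL → factor 10.4/1.85 = 5.6216
Step 2: unknown factor x
Step 3: 20 μL brought to 50 μL → factor 50/20 = 2.5
Product of known-step factors = 14.054
Overall factor = 8.00 mM / (1.91 × 10^4 nM) = 418.85
x = 418.85 / 14.054 = 29.8

29.8-fold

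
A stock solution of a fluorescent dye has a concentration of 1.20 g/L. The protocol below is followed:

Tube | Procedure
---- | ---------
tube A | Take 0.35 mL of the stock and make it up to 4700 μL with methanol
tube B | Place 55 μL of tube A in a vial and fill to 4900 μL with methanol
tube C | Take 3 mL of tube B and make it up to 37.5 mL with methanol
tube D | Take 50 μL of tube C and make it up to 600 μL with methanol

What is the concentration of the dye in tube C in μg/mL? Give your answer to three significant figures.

0.0802 μg/mL

Step 1: 0.35 mL brought to 4700 μL → factor 4.7/0.35 = 13.429
Step 2: 55 μL brought to 4900 μL → factor 4900/55 = 89.091
Step 3: 3 mL brought to 37.5 mL → factor 37.5/3 = 12.5
Dilution factor through tube C = 13.429 × 89.091 × 12.5 = 14955
[tube C] = 1.20 g/L / 14955 = 8.024 × 10^-5 g/L = 0.0802 μg/mL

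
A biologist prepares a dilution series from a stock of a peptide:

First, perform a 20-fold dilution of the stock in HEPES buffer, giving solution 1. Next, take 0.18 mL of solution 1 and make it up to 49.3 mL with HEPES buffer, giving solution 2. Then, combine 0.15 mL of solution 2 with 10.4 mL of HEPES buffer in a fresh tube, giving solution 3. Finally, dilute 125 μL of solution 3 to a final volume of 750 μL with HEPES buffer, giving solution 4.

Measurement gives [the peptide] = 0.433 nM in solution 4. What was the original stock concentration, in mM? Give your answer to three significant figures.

Step 1: 20-fold → factor 20
Step 2: 0.18 mL brought to 49.3 mL → factor 49.3/0.18 = 273.89
Step 3: 0.15 mL + 10.4 mL = 10.55 mL total → factor 10.55/0.15 = 70.333
Step 4: 125 μL brought to 750 μL → factor 750/125 = 6
Overall dilution factor = 20 × 273.89 × 70.333 × 6 = 2.3116 × 10^6
Stock = 0.433 nM × 2.3116 × 10^6 = 1.001 × 10^6 nM = 1.00 mM

1.00 mM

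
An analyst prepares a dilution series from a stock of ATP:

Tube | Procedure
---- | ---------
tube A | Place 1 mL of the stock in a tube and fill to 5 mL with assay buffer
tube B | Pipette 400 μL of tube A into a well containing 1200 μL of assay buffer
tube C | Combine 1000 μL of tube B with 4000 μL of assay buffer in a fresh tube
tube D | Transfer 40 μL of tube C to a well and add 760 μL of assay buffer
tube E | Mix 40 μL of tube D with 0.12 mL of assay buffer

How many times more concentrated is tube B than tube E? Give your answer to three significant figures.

400

Step 1: 1 mL brought to 5 mL → factor 5/1 = 5
Step 2: 400 μL + 1200 μL = 1600 μL total → factor 1600/400 = 4
Step 3: 1000 μL + 4000 μL = 5000 μL total → factor 5000/1000 = 5
Step 4: 40 μL + 760 μL = 800 μL total → factor 800/40 = 20
Step 5: 40 μL + 0.12 mL = 160 μL total → factor 160/40 = 4
Dilution factor to tube B = 20; to tube E = 8000
[tube B]/[tube E] = (factor to tube E)/(factor to tube B) = 8000/20 = 400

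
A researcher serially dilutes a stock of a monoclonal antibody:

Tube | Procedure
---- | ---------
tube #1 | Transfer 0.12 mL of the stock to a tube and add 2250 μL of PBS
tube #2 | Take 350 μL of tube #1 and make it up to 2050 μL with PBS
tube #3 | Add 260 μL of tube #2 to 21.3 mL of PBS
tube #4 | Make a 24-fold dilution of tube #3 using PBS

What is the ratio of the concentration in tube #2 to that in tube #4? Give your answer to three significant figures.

1.99 × 10^3

Step 1: 0.12 mL + 2250 μL = 2.37 mL total → factor 2.37/0.12 = 19.75
Step 2: 350 μL brought to 2050 μL → factor 2050/350 = 5.8571
Step 3: 260 μL + 21.3 mL = 21560 μL total → factor 21560/260 = 82.923
Step 4: 24-fold → factor 24
Dilution factor to tube #2 = 115.68; to tube #4 = 2.3022 × 10^5
[tube #2]/[tube #4] = (factor to tube #4)/(factor to tube #2) = 2.3022 × 10^5/115.68 = 1.99 × 10^3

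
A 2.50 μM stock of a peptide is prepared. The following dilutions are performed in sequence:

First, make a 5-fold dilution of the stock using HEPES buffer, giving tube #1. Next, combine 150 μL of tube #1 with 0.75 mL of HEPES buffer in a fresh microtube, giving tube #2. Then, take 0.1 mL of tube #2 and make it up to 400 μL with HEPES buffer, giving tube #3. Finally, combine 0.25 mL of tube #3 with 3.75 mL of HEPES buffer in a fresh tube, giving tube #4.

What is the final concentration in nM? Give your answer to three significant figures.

1.30 nM

Step 1: 5-fold → factor 5
Step 2: 150 μL + 0.75 mL = 900 μL total → factor 900/150 = 6
Step 3: 0.1 mL brought to 400 μL → factor 0.4/0.1 = 4
Step 4: 0.25 mL + 3.75 mL = 4 mL total → factor 4/0.25 = 16
Overall dilution factor = 5 × 6 × 4 × 16 = 1920
Final = 2.50 μM / 1920 = 0.001302 μM = 1.30 nM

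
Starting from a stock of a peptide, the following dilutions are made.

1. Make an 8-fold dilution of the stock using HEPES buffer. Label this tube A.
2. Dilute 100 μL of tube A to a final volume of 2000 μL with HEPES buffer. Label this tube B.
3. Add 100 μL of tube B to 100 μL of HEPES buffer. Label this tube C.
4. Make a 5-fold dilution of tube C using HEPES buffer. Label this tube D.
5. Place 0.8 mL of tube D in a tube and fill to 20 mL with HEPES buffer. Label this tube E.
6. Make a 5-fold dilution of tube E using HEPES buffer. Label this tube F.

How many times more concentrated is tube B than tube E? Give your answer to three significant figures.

250

Step 1: 8-fold → factor 8
Step 2: 100 μL brought to 2000 μL → factor 2000/100 = 20
Step 3: 100 μL + 100 μL = 200 μL total → factor 200/100 = 2
Step 4: 5-fold → factor 5
Step 5: 0.8 mL brought to 20 mL → factor 20/0.8 = 25
Dilution factor to tube B = 160; to tube E = 40000
[tube B]/[tube E] = (factor to tube E)/(factor to tube B) = 40000/160 = 250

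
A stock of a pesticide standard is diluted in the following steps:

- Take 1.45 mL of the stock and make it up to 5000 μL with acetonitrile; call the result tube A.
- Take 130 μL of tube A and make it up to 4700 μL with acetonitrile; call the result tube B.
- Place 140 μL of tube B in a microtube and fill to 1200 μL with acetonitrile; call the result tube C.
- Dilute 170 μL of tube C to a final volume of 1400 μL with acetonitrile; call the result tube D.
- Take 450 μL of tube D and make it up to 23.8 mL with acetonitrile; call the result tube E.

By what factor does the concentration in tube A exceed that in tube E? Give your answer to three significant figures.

Step 1: 1.45 mL brought to 5000 μL → factor 5/1.45 = 3.4483
Step 2: 130 μL brought to 4700 μL → factor 4700/130 = 36.154
Step 3: 140 μL brought to 1200 μL → factor 1200/140 = 8.5714
Step 4: 170 μL brought to 1400 μL → factor 1400/170 = 8.2353
Step 5: 450 μL brought to 23.8 mL → factor 23800/450 = 52.889
Dilution factor to tube A = 3.4483; to tube E = 4.6543 × 10^5
[tube A]/[tube E] = (factor to tube E)/(factor to tube A) = 4.6543 × 10^5/3.4483 = 1.35 × 10^5

1.35 × 10^5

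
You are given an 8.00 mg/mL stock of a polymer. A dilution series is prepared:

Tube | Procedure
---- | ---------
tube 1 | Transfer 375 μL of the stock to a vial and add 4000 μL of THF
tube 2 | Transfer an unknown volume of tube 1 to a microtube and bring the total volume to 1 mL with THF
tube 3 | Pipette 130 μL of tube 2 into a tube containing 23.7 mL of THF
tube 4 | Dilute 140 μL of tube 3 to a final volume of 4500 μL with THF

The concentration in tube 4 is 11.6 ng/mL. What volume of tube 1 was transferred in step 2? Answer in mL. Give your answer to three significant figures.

0.0997 mL

Step 1: 375 μL + 4000 μL = 4375 μL total → factor 4375/375 = 11.667
Step 2: v brought to 1 mL → factor = 1 mL/v
Step 3: 130 μL + 23.7 mL = 23830 μL total → factor 23830/130 = 183.31
Step 4: 140 μL brought to 4500 μL → factor 4500/140 = 32.143
Product of known-step factors = 68740
Overall factor = 8.00 mg/mL / (11.6 ng/mL) = 6.8966 × 10^5
Step-2 factor = 6.8966 × 10^5 / 68740 = 10.033
v = 1 mL / 10.033 = 0.0997 mL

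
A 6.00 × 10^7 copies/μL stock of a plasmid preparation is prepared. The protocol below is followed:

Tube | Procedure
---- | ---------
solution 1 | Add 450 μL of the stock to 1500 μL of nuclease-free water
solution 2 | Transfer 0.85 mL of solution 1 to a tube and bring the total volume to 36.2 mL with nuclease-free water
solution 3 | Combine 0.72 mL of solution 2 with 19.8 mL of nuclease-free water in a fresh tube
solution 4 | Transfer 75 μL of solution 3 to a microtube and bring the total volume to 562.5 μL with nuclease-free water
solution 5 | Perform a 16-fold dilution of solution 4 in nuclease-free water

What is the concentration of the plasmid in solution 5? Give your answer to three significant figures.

95.1 copies/μL

Step 1: 450 μL + 1500 μL = 1950 μL total → factor 1950/450 = 4.3333
Step 2: 0.85 mL brought to 36.2 mL → factor 36.2/0.85 = 42.588
Step 3: 0.72 mL + 19.8 mL = 20.52 mL total → factor 20.52/0.72 = 28.5
Step 4: 75 μL brought to 562.5 μL → factor 562.5/75 = 7.5
Step 5: 16-fold → factor 16
Overall dilution factor = 4.3333 × 42.588 × 28.5 × 7.5 × 16 = 6.3116 × 10^5
Final = 6.00 × 10^7 copies/μL / 6.3116 × 10^5 = 95.1 copies/μL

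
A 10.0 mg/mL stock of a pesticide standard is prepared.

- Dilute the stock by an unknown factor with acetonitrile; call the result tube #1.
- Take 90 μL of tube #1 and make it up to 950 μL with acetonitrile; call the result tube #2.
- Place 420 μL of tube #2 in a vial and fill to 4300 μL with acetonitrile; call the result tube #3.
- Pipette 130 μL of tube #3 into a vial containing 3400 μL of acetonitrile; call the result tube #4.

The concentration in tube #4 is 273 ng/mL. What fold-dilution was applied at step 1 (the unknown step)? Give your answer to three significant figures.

Step 1: unknown factor x
Step 2: 90 μL brought to 950 μL → factor 950/90 = 10.556
Step 3: 420 μL brought to 4300 μL → factor 4300/420 = 10.238
Step 4: 130 μL + 3400 μL = 3530 μL total → factor 3530/130 = 27.154
Product of known-step factors = 2934.5
Overall factor = 10.0 mg/mL / (273 ng/mL) = 36630
x = 36630 / 2934.5 = 12.5

12.5-fold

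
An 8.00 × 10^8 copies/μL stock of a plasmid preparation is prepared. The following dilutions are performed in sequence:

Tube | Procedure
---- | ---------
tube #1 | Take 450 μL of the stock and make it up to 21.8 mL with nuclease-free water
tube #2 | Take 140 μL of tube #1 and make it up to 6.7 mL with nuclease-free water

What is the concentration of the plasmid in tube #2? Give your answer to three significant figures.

3.45 × 10^5 copies/μL

Step 1: 450 μL brought to 21.8 mL → factor 21800/450 = 48.444
Step 2: 140 μL brought to 6.7 mL → factor 6700/140 = 47.857
Overall dilution factor = 48.444 × 47.857 = 2318.4
Final = 8.00 × 10^8 copies/μL / 2318.4 = 3.45 × 10^5 copies/μL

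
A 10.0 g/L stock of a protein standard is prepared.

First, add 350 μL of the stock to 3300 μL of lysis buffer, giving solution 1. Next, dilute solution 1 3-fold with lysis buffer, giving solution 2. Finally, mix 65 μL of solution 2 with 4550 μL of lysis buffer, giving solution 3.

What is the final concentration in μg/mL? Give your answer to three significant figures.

Step 1: 350 μL + 3300 μL = 3650 μL total → factor 3650/350 = 10.429
Step 2: 3-fold → factor 3
Step 3: 65 μL + 4550 μL = 4615 μL total → factor 4615/65 = 71
Overall dilution factor = 10.429 × 3 × 71 = 2221.3
Final = 10.0 g/L / 2221.3 = 0.004502 g/L = 4.50 μg/mL

4.50 μg/mL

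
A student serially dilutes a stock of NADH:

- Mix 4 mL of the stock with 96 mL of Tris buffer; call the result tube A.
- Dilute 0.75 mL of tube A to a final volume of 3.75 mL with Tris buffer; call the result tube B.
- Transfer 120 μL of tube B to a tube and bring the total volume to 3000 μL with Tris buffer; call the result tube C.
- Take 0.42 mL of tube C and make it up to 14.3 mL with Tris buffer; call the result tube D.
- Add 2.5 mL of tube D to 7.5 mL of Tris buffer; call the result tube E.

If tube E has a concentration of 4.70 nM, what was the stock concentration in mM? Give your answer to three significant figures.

Step 1: 4 mL + 96 mL = 100 mL total → factor 100/4 = 25
Step 2: 0.75 mL brought to 3.75 mL → factor 3.75/0.75 = 5
Step 3: 120 μL brought to 3000 μL → factor 3000/120 = 25
Step 4: 0.42 mL brought to 14.3 mL → factor 14.3/0.42 = 34.048
Step 5: 2.5 mL + 7.5 mL = 10 mL total → factor 10/2.5 = 4
Overall dilution factor = 25 × 5 × 25 × 34.048 × 4 = 4.256 × 10^5
Stock = 4.70 nM × 4.256 × 10^5 = 2.000 × 10^6 nM = 2.00 mM

2.00 mM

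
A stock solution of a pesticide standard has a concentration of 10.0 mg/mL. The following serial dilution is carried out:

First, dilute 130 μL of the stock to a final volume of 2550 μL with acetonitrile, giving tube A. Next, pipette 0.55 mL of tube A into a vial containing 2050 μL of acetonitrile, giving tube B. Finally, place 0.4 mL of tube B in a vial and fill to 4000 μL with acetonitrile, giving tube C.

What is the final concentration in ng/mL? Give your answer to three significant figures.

1.08 × 10^4 ng/mL

Step 1: 130 μL brought to 2550 μL → factor 2550/130 = 19.615
Step 2: 0.55 mL + 2050 μL = 2.6 mL total → factor 2.6/0.55 = 4.7273
Step 3: 0.4 mL brought to 4000 μL → factor 4/0.4 = 10
Overall dilution factor = 19.615 × 4.7273 × 10 = 927.27
Final = 10.0 mg/mL / 927.27 = 0.01078 mg/mL = 1.08 × 10^4 ng/mL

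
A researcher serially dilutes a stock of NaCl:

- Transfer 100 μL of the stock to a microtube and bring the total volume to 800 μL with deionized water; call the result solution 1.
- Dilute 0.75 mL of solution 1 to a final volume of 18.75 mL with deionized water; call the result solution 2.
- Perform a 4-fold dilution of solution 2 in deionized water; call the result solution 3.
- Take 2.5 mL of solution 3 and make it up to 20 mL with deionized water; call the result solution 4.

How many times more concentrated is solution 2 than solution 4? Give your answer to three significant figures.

32.0

Step 1: 100 μL brought to 800 μL → factor 800/100 = 8
Step 2: 0.75 mL brought to 18.75 mL → factor 18.75/0.75 = 25
Step 3: 4-fold → factor 4
Step 4: 2.5 mL brought to 20 mL → factor 20/2.5 = 8
Dilution factor to solution 2 = 200; to solution 4 = 6400
[solution 2]/[solution 4] = (factor to solution 4)/(factor to solution 2) = 6400/200 = 32.0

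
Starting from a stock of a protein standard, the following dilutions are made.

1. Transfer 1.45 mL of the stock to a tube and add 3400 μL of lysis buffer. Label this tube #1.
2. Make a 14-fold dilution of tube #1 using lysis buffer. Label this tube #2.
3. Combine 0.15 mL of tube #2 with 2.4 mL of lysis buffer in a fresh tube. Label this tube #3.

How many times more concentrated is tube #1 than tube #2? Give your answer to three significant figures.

Step 1: 1.45 mL + 3400 μL = 4.85 mL total → factor 4.85/1.45 = 3.3448
Step 2: 14-fold → factor 14
Dilution factor to tube #1 = 3.3448; to tube #2 = 46.828
[tube #1]/[tube #2] = (factor to tube #2)/(factor to tube #1) = 46.828/3.3448 = 14.0

14.0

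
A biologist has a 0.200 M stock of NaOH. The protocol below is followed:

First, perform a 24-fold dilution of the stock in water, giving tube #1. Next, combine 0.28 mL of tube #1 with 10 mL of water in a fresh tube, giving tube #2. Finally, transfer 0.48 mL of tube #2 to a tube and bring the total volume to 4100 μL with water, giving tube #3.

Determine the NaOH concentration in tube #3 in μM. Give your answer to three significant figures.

26.6 μM

Step 1: 24-fold → factor 24
Step 2: 0.28 mL + 10 mL = 10.28 mL total → factor 10.28/0.28 = 36.714
Step 3: 0.48 mL brought to 4100 μL → factor 4.1/0.48 = 8.5417
Overall dilution factor = 24 × 36.714 × 8.5417 = 7526.4
Final = 0.200 M / 7526.4 = 2.657 × 10^-5 M = 26.6 μM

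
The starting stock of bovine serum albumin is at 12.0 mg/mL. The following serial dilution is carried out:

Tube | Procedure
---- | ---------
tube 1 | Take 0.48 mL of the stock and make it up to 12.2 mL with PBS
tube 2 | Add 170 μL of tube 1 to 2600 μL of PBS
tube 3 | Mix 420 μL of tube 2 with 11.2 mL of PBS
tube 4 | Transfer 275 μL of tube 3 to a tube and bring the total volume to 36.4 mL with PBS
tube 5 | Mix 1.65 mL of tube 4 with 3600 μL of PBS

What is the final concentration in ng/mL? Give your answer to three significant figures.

2.49 ng/mL

Step 1: 0.48 mL brought to 12.2 mL → factor 12.2/0.48 = 25.417
Step 2: 170 μL + 2600 μL = 2770 μL total → factor 2770/170 = 16.294
Step 3: 420 μL + 11.2 mL = 11620 μL total → factor 11620/420 = 27.667
Step 4: 275 μL brought to 36.4 mL → factor 36400/275 = 132.36
Step 5: 1.65 mL + 3600 μL = 5.25 mL total → factor 5.25/1.65 = 3.1818
Overall dilution factor = 25.417 × 16.294 × 27.667 × 132.36 × 3.1818 = 4.8256 × 10^6
Final = 12.0 mg/mL / 4.8256 × 10^6 = 2.487 × 10^-6 mg/mL = 2.49 ng/mL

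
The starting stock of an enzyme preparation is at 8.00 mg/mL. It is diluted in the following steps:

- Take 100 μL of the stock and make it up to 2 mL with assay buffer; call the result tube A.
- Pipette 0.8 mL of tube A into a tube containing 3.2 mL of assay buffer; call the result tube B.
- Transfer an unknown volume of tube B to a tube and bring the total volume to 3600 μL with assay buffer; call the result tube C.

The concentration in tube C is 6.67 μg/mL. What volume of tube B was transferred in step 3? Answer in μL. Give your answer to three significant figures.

Step 1: 100 μL brought to 2 mL → factor 2000/100 = 20
Step 2: 0.8 mL + 3.2 mL = 4 mL total → factor 4/0.8 = 5
Step 3: v brought to 3600 μL → factor = 3600 μL/v
Product of known-step factors = 100
Overall factor = 8.00 mg/mL / (6.67 μg/mL) = 1199.4
Step-3 factor = 1199.4 / 100 = 11.994
v = 3600 μL / 11.994 = 300 μL

300 μL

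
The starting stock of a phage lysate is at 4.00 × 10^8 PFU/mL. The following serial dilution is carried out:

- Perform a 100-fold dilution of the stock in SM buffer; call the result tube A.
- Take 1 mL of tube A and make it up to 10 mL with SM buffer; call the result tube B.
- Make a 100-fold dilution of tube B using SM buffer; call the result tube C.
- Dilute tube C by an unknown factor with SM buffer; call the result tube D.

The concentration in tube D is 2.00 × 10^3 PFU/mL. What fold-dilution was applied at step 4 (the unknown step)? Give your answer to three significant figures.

2.00-fold

Step 1: 100-fold → factor 100
Step 2: 1 mL brought to 10 mL → factor 10/1 = 10
Step 3: 100-fold → factor 100
Step 4: unknown factor x
Product of known-step factors = 1 × 10^5
Overall factor = 4.00 × 10^8 PFU/mL / (2.00 × 10^3 PFU/mL) = 2 × 10^5
x = 2 × 10^5 / 1 × 10^5 = 2.00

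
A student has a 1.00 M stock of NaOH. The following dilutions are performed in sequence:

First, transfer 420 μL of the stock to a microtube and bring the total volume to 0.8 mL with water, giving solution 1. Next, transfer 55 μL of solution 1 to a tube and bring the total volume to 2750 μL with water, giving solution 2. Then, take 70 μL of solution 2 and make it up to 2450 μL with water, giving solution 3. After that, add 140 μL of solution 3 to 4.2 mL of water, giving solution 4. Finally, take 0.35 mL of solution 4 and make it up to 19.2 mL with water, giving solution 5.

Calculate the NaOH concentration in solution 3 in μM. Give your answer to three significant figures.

300 μM

Step 1: 420 μL brought to 0.8 mL → factor 800/420 = 1.9048
Step 2: 55 μL brought to 2750 μL → factor 2750/55 = 50
Step 3: 70 μL brought to 2450 μL → factor 2450/70 = 35
Dilution factor through solution 3 = 1.9048 × 50 × 35 = 3333.3
[solution 3] = 1.00 M / 3333.3 = 0.0003000 M = 300 μM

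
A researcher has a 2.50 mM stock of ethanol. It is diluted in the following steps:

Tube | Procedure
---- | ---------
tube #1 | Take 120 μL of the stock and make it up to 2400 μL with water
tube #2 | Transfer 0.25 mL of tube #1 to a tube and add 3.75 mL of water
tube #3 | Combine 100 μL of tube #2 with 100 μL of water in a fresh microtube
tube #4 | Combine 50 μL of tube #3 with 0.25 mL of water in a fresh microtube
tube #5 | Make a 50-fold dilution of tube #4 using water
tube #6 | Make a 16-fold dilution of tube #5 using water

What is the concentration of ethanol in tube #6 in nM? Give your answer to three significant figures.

Step 1: 120 μL brought to 2400 μL → factor 2400/120 = 20
Step 2: 0.25 mL + 3.75 mL = 4 mL total → factor 4/0.25 = 16
Step 3: 100 μL + 100 μL = 200 μL total → factor 200/100 = 2
Step 4: 50 μL + 0.25 mL = 300 μL total → factor 300/50 = 6
Step 5: 50-fold → factor 50
Step 6: 16-fold → factor 16
Overall dilution factor = 20 × 16 × 2 × 6 × 50 × 16 = 3.072 × 10^6
Final = 2.50 mM / 3.072 × 10^6 = 8.138 × 10^-7 mM = 0.814 nM

0.814 nM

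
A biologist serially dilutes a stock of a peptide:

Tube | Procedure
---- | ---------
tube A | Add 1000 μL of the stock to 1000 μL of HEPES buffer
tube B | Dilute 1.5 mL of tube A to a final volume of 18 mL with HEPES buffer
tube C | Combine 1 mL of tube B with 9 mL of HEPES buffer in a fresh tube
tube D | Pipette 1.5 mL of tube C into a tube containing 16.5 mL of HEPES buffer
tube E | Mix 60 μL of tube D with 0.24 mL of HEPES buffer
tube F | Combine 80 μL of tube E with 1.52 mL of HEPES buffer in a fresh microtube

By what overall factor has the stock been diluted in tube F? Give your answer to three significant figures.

2.88 × 10^5

Step 1: 1000 μL + 1000 μL = 2000 μL total → factor 2000/1000 = 2
Step 2: 1.5 mL brought to 18 mL → factor 18/1.5 = 12
Step 3: 1 mL + 9 mL = 10 mL total → factor 10/1 = 10
Step 4: 1.5 mL + 16.5 mL = 18 mL total → factor 18/1.5 = 12
Step 5: 60 μL + 0.24 mL = 300 μL total → factor 300/60 = 5
Step 6: 80 μL + 1.52 mL = 1600 μL total → factor 1600/80 = 20
Overall dilution factor = 2 × 12 × 10 × 12 × 5 × 20 = 2.88 × 10^5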